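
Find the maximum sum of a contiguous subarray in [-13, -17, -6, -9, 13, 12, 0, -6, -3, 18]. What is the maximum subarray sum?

Using Kadane's algorithm on [-13, -17, -6, -9, 13, 12, 0, -6, -3, 18]:

Scanning through the array:
Position 1 (value -17): max_ending_here = -17, max_so_far = -13
Position 2 (value -6): max_ending_here = -6, max_so_far = -6
Position 3 (value -9): max_ending_here = -9, max_so_far = -6
Position 4 (value 13): max_ending_here = 13, max_so_far = 13
Position 5 (value 12): max_ending_here = 25, max_so_far = 25
Position 6 (value 0): max_ending_here = 25, max_so_far = 25
Position 7 (value -6): max_ending_here = 19, max_so_far = 25
Position 8 (value -3): max_ending_here = 16, max_so_far = 25
Position 9 (value 18): max_ending_here = 34, max_so_far = 34

Maximum subarray: [13, 12, 0, -6, -3, 18]
Maximum sum: 34

The maximum subarray is [13, 12, 0, -6, -3, 18] with sum 34. This subarray runs from index 4 to index 9.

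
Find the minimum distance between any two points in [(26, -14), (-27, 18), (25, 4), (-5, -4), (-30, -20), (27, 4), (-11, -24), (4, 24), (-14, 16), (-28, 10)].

Computing all pairwise distances among 10 points:

d((26, -14), (-27, 18)) = 61.9112
d((26, -14), (25, 4)) = 18.0278
d((26, -14), (-5, -4)) = 32.573
d((26, -14), (-30, -20)) = 56.3205
d((26, -14), (27, 4)) = 18.0278
d((26, -14), (-11, -24)) = 38.3275
d((26, -14), (4, 24)) = 43.909
d((26, -14), (-14, 16)) = 50.0
d((26, -14), (-28, 10)) = 59.0931
d((-27, 18), (25, 4)) = 53.8516
d((-27, 18), (-5, -4)) = 31.1127
d((-27, 18), (-30, -20)) = 38.1182
d((-27, 18), (27, 4)) = 55.7853
d((-27, 18), (-11, -24)) = 44.9444
d((-27, 18), (4, 24)) = 31.5753
d((-27, 18), (-14, 16)) = 13.1529
d((-27, 18), (-28, 10)) = 8.0623
d((25, 4), (-5, -4)) = 31.0483
d((25, 4), (-30, -20)) = 60.0083
d((25, 4), (27, 4)) = 2.0 <-- minimum
d((25, 4), (-11, -24)) = 45.607
d((25, 4), (4, 24)) = 29.0
d((25, 4), (-14, 16)) = 40.8044
d((25, 4), (-28, 10)) = 53.3385
d((-5, -4), (-30, -20)) = 29.6816
d((-5, -4), (27, 4)) = 32.9848
d((-5, -4), (-11, -24)) = 20.8806
d((-5, -4), (4, 24)) = 29.4109
d((-5, -4), (-14, 16)) = 21.9317
d((-5, -4), (-28, 10)) = 26.9258
d((-30, -20), (27, 4)) = 61.8466
d((-30, -20), (-11, -24)) = 19.4165
d((-30, -20), (4, 24)) = 55.6058
d((-30, -20), (-14, 16)) = 39.3954
d((-30, -20), (-28, 10)) = 30.0666
d((27, 4), (-11, -24)) = 47.2017
d((27, 4), (4, 24)) = 30.4795
d((27, 4), (-14, 16)) = 42.72
d((27, 4), (-28, 10)) = 55.3263
d((-11, -24), (4, 24)) = 50.2892
d((-11, -24), (-14, 16)) = 40.1123
d((-11, -24), (-28, 10)) = 38.0132
d((4, 24), (-14, 16)) = 19.6977
d((4, 24), (-28, 10)) = 34.9285
d((-14, 16), (-28, 10)) = 15.2315

Closest pair: (25, 4) and (27, 4) with distance 2.0

The closest pair is (25, 4) and (27, 4) with Euclidean distance 2.0. For 10 points, brute-force pairwise comparison is shown above. For large n, the divide-and-conquer algorithm (sort by x, recurse on halves, check the dividing strip) achieves O(n log n).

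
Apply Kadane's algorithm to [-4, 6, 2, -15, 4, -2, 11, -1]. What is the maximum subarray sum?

Using Kadane's algorithm on [-4, 6, 2, -15, 4, -2, 11, -1]:

Scanning through the array:
Position 1 (value 6): max_ending_here = 6, max_so_far = 6
Position 2 (value 2): max_ending_here = 8, max_so_far = 8
Position 3 (value -15): max_ending_here = -7, max_so_far = 8
Position 4 (value 4): max_ending_here = 4, max_so_far = 8
Position 5 (value -2): max_ending_here = 2, max_so_far = 8
Position 6 (value 11): max_ending_here = 13, max_so_far = 13
Position 7 (value -1): max_ending_here = 12, max_so_far = 13

Maximum subarray: [4, -2, 11]
Maximum sum: 13

The maximum subarray is [4, -2, 11] with sum 13. This subarray runs from index 4 to index 6.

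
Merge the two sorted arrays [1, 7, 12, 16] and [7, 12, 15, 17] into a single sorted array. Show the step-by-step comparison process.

Merging process:

Compare 1 vs 7: take 1 from left. Merged: [1]
Compare 7 vs 7: take 7 from left. Merged: [1, 7]
Compare 12 vs 7: take 7 from right. Merged: [1, 7, 7]
Compare 12 vs 12: take 12 from left. Merged: [1, 7, 7, 12]
Compare 16 vs 12: take 12 from right. Merged: [1, 7, 7, 12, 12]
Compare 16 vs 15: take 15 from right. Merged: [1, 7, 7, 12, 12, 15]
Compare 16 vs 17: take 16 from left. Merged: [1, 7, 7, 12, 12, 15, 16]
Append remaining from right: [17]. Merged: [1, 7, 7, 12, 12, 15, 16, 17]

Final merged array: [1, 7, 7, 12, 12, 15, 16, 17]
Total comparisons: 7

The merged array is [1, 7, 7, 12, 12, 15, 16, 17], requiring 7 comparisons. The merge step runs in O(n) time where n is the total number of elements.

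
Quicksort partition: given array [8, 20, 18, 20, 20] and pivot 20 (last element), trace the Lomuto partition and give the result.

Lomuto partition with pivot = 20:

Initial array: [8, 20, 18, 20, 20]

arr[0]=8 <= 20: swap with position 0, array becomes [8, 20, 18, 20, 20]
arr[1]=20 <= 20: swap with position 1, array becomes [8, 20, 18, 20, 20]
arr[2]=18 <= 20: swap with position 2, array becomes [8, 20, 18, 20, 20]
arr[3]=20 <= 20: swap with position 3, array becomes [8, 20, 18, 20, 20]

Place pivot at position 4: [8, 20, 18, 20, 20]
Pivot position: 4

After partitioning with pivot 20, the array becomes [8, 20, 18, 20, 20]. The pivot is placed at index 4. All elements to the left of the pivot are <= 20, and all elements to the right are > 20.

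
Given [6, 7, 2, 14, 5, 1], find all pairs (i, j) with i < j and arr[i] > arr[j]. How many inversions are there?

Finding inversions in [6, 7, 2, 14, 5, 1]:

(0, 2): arr[0]=6 > arr[2]=2
(0, 4): arr[0]=6 > arr[4]=5
(0, 5): arr[0]=6 > arr[5]=1
(1, 2): arr[1]=7 > arr[2]=2
(1, 4): arr[1]=7 > arr[4]=5
(1, 5): arr[1]=7 > arr[5]=1
(2, 5): arr[2]=2 > arr[5]=1
(3, 4): arr[3]=14 > arr[4]=5
(3, 5): arr[3]=14 > arr[5]=1
(4, 5): arr[4]=5 > arr[5]=1

Total inversions: 10

The array has 10 inversion(s): (0,2), (0,4), (0,5), (1,2), (1,4), (1,5), (2,5), (3,4), (3,5), (4,5). Each pair (i,j) satisfies i < j and arr[i] > arr[j].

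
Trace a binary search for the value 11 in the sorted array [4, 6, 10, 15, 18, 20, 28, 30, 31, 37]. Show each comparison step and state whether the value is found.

Binary search for 11 in [4, 6, 10, 15, 18, 20, 28, 30, 31, 37]:

lo=0, hi=9, mid=4, arr[mid]=18 -> 18 > 11, search left half
lo=0, hi=3, mid=1, arr[mid]=6 -> 6 < 11, search right half
lo=2, hi=3, mid=2, arr[mid]=10 -> 10 < 11, search right half
lo=3, hi=3, mid=3, arr[mid]=15 -> 15 > 11, search left half
lo=3 > hi=2, target 11 not found

Binary search determines that 11 is not in the array after 4 comparisons. The search space was exhausted without finding the target.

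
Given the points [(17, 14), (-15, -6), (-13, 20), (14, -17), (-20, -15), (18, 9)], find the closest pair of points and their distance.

Computing all pairwise distances among 6 points:

d((17, 14), (-15, -6)) = 37.7359
d((17, 14), (-13, 20)) = 30.5941
d((17, 14), (14, -17)) = 31.1448
d((17, 14), (-20, -15)) = 47.0106
d((17, 14), (18, 9)) = 5.099 <-- minimum
d((-15, -6), (-13, 20)) = 26.0768
d((-15, -6), (14, -17)) = 31.0161
d((-15, -6), (-20, -15)) = 10.2956
d((-15, -6), (18, 9)) = 36.2491
d((-13, 20), (14, -17)) = 45.8039
d((-13, 20), (-20, -15)) = 35.6931
d((-13, 20), (18, 9)) = 32.8938
d((14, -17), (-20, -15)) = 34.0588
d((14, -17), (18, 9)) = 26.3059
d((-20, -15), (18, 9)) = 44.9444

Closest pair: (17, 14) and (18, 9) with distance 5.099

The closest pair is (17, 14) and (18, 9) with Euclidean distance 5.099. For 6 points, brute-force pairwise comparison is shown above. For large n, the divide-and-conquer algorithm (sort by x, recurse on halves, check the dividing strip) achieves O(n log n).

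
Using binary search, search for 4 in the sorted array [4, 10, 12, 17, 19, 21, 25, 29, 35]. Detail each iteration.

Binary search for 4 in [4, 10, 12, 17, 19, 21, 25, 29, 35]:

lo=0, hi=8, mid=4, arr[mid]=19 -> 19 > 4, search left half
lo=0, hi=3, mid=1, arr[mid]=10 -> 10 > 4, search left half
lo=0, hi=0, mid=0, arr[mid]=4 -> Found target at index 0!

Binary search finds 4 at index 0 after 3 comparisons. The search repeatedly halves the search space by comparing with the middle element.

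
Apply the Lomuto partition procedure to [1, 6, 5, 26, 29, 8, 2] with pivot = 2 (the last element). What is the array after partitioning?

Lomuto partition with pivot = 2:

Initial array: [1, 6, 5, 26, 29, 8, 2]

arr[0]=1 <= 2: swap with position 0, array becomes [1, 6, 5, 26, 29, 8, 2]
arr[1]=6 > 2: no swap
arr[2]=5 > 2: no swap
arr[3]=26 > 2: no swap
arr[4]=29 > 2: no swap
arr[5]=8 > 2: no swap

Place pivot at position 1: [1, 2, 5, 26, 29, 8, 6]
Pivot position: 1

After partitioning with pivot 2, the array becomes [1, 2, 5, 26, 29, 8, 6]. The pivot is placed at index 1. All elements to the left of the pivot are <= 2, and all elements to the right are > 2.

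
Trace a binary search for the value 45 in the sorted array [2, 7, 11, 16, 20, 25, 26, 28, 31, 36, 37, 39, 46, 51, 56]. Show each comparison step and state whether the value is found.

Binary search for 45 in [2, 7, 11, 16, 20, 25, 26, 28, 31, 36, 37, 39, 46, 51, 56]:

lo=0, hi=14, mid=7, arr[mid]=28 -> 28 < 45, search right half
lo=8, hi=14, mid=11, arr[mid]=39 -> 39 < 45, search right half
lo=12, hi=14, mid=13, arr[mid]=51 -> 51 > 45, search left half
lo=12, hi=12, mid=12, arr[mid]=46 -> 46 > 45, search left half
lo=12 > hi=11, target 45 not found

Binary search determines that 45 is not in the array after 4 comparisons. The search space was exhausted without finding the target.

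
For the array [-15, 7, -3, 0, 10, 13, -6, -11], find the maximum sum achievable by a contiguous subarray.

Using Kadane's algorithm on [-15, 7, -3, 0, 10, 13, -6, -11]:

Scanning through the array:
Position 1 (value 7): max_ending_here = 7, max_so_far = 7
Position 2 (value -3): max_ending_here = 4, max_so_far = 7
Position 3 (value 0): max_ending_here = 4, max_so_far = 7
Position 4 (value 10): max_ending_here = 14, max_so_far = 14
Position 5 (value 13): max_ending_here = 27, max_so_far = 27
Position 6 (value -6): max_ending_here = 21, max_so_far = 27
Position 7 (value -11): max_ending_here = 10, max_so_far = 27

Maximum subarray: [7, -3, 0, 10, 13]
Maximum sum: 27

The maximum subarray is [7, -3, 0, 10, 13] with sum 27. This subarray runs from index 1 to index 5.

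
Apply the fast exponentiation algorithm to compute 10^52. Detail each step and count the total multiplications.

Computing 10^52 by squaring (build up from 10^1; each line after the first costs one multiplication):

10^1 = 10
10^2 = (10^1)^2 = 10^2 = 100
10^3 = 10 * 10^2 = 10 * 100 = 1000
10^6 = (10^3)^2 = 1000^2 = 1000000
10^12 = (10^6)^2 = 1000000^2 = 1000000000000
10^13 = 10 * 10^12 = 10 * 1000000000000 = 10000000000000
10^26 = (10^13)^2 = 10000000000000^2 = 100000000000000000000000000
10^52 = (10^26)^2 = 100000000000000000000000000^2 = 10000000000000000000000000000000000000000000000000000

Result: 10000000000000000000000000000000000000000000000000000
Multiplications needed: 7 (7 lines after 10^1)

10^52 = 10000000000000000000000000000000000000000000000000000. Using exponentiation by squaring, this requires 7 multiplications. The key idea: if the exponent is even, square the half-power; if odd, multiply by the base once.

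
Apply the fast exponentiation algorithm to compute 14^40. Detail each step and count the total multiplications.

Computing 14^40 by squaring (build up from 14^1; each line after the first costs one multiplication):

14^1 = 14
14^2 = (14^1)^2 = 14^2 = 196
14^4 = (14^2)^2 = 196^2 = 38416
14^5 = 14 * 14^4 = 14 * 38416 = 537824
14^10 = (14^5)^2 = 537824^2 = 289254654976
14^20 = (14^10)^2 = 289254654976^2 = 83668255425284801560576
14^40 = (14^20)^2 = 83668255425284801560576^2 = 7000376965910699630056503868178506524997451776

Result: 7000376965910699630056503868178506524997451776
Multiplications needed: 6 (6 lines after 14^1)

14^40 = 7000376965910699630056503868178506524997451776. Using exponentiation by squaring, this requires 6 multiplications. The key idea: if the exponent is even, square the half-power; if odd, multiply by the base once.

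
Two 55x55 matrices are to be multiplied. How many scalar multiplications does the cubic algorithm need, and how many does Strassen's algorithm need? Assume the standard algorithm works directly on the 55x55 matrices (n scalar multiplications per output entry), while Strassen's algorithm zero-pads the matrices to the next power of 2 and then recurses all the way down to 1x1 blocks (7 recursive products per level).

Matrix multiplication for 55x55 matrices:

Strassen's algorithm requires power-of-2 dimensions. Pad 55x55 to 64x64 (next power of 2).

Standard algorithm: 55^3 = 166375 multiplications
Strassen's algorithm: 7^(log2(64)) = 7^6 = 117649 multiplications
Savings: 166375 - 117649 = 48726 multiplications

Standard: 166375 multiplications (55^3). Strassen: 117649 multiplications (7^6, after padding to 64x64). Strassen reduces 8 recursive multiplications to 7 at each level.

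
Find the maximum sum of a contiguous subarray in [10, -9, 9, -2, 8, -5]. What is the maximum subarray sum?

Using Kadane's algorithm on [10, -9, 9, -2, 8, -5]:

Scanning through the array:
Position 1 (value -9): max_ending_here = 1, max_so_far = 10
Position 2 (value 9): max_ending_here = 10, max_so_far = 10
Position 3 (value -2): max_ending_here = 8, max_so_far = 10
Position 4 (value 8): max_ending_here = 16, max_so_far = 16
Position 5 (value -5): max_ending_here = 11, max_so_far = 16

Maximum subarray: [10, -9, 9, -2, 8]
Maximum sum: 16

The maximum subarray is [10, -9, 9, -2, 8] with sum 16. This subarray runs from index 0 to index 4.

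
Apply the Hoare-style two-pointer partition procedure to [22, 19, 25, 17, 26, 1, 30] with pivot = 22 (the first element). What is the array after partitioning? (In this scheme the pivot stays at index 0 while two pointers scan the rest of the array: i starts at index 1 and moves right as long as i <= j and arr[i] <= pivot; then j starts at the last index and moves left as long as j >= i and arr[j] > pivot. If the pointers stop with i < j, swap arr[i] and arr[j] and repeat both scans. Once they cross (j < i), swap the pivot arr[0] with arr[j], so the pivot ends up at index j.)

Hoare-style two-pointer partition with pivot = 22:

Initial array: [22, 19, 25, 17, 26, 1, 30]

Pointers start at i = 1, j = 6.
i stops at index 2 (arr[2]=25 > 22), j stops at index 5 (arr[5]=1 <= 22): swap arr[2] and arr[5], array becomes [22, 19, 1, 17, 26, 25, 30]
i ends at 4, j ends at 3: the pointers have crossed (j < i), so scanning stops.

Swap pivot arr[0] with arr[3] to place pivot at position 3: [17, 19, 1, 22, 26, 25, 30]
Pivot position: 3

After partitioning with pivot 22, the array becomes [17, 19, 1, 22, 26, 25, 30]. The pivot is placed at index 3. All elements to the left of the pivot are <= 22, and all elements to the right are > 22.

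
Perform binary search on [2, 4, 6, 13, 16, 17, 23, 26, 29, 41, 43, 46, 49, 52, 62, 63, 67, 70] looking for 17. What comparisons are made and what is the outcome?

Binary search for 17 in [2, 4, 6, 13, 16, 17, 23, 26, 29, 41, 43, 46, 49, 52, 62, 63, 67, 70]:

lo=0, hi=17, mid=8, arr[mid]=29 -> 29 > 17, search left half
lo=0, hi=7, mid=3, arr[mid]=13 -> 13 < 17, search right half
lo=4, hi=7, mid=5, arr[mid]=17 -> Found target at index 5!

Binary search finds 17 at index 5 after 3 comparisons. The search repeatedly halves the search space by comparing with the middle element.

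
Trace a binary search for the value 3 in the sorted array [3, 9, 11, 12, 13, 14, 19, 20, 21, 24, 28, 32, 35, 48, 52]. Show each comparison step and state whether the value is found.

Binary search for 3 in [3, 9, 11, 12, 13, 14, 19, 20, 21, 24, 28, 32, 35, 48, 52]:

lo=0, hi=14, mid=7, arr[mid]=20 -> 20 > 3, search left half
lo=0, hi=6, mid=3, arr[mid]=12 -> 12 > 3, search left half
lo=0, hi=2, mid=1, arr[mid]=9 -> 9 > 3, search left half
lo=0, hi=0, mid=0, arr[mid]=3 -> Found target at index 0!

Binary search finds 3 at index 0 after 4 comparisons. The search repeatedly halves the search space by comparing with the middle element.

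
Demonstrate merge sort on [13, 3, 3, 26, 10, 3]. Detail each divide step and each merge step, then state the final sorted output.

Merge sort trace:

Split: [13, 3, 3, 26, 10, 3] -> [13, 3, 3] and [26, 10, 3]
  Split: [13, 3, 3] -> [13] and [3, 3]
    Split: [3, 3] -> [3] and [3]
    Merge: [3] + [3] -> [3, 3]
  Merge: [13] + [3, 3] -> [3, 3, 13]
  Split: [26, 10, 3] -> [26] and [10, 3]
    Split: [10, 3] -> [10] and [3]
    Merge: [10] + [3] -> [3, 10]
  Merge: [26] + [3, 10] -> [3, 10, 26]
Merge: [3, 3, 13] + [3, 10, 26] -> [3, 3, 3, 10, 13, 26]

Final sorted array: [3, 3, 3, 10, 13, 26]

The merge sort proceeds by recursively splitting the array and merging sorted halves.
After all merges, the sorted array is [3, 3, 3, 10, 13, 26].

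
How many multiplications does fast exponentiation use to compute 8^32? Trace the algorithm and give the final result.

Computing 8^32 by squaring (build up from 8^1; each line after the first costs one multiplication):

8^1 = 8
8^2 = (8^1)^2 = 8^2 = 64
8^4 = (8^2)^2 = 64^2 = 4096
8^8 = (8^4)^2 = 4096^2 = 16777216
8^16 = (8^8)^2 = 16777216^2 = 281474976710656
8^32 = (8^16)^2 = 281474976710656^2 = 79228162514264337593543950336

Result: 79228162514264337593543950336
Multiplications needed: 5 (5 lines after 8^1)

8^32 = 79228162514264337593543950336. Using exponentiation by squaring, this requires 5 multiplications. The key idea: if the exponent is even, square the half-power; if odd, multiply by the base once.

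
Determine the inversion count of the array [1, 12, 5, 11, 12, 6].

Finding inversions in [1, 12, 5, 11, 12, 6]:

(1, 2): arr[1]=12 > arr[2]=5
(1, 3): arr[1]=12 > arr[3]=11
(1, 5): arr[1]=12 > arr[5]=6
(3, 5): arr[3]=11 > arr[5]=6
(4, 5): arr[4]=12 > arr[5]=6

Total inversions: 5

The array has 5 inversion(s): (1,2), (1,3), (1,5), (3,5), (4,5). Each pair (i,j) satisfies i < j and arr[i] > arr[j].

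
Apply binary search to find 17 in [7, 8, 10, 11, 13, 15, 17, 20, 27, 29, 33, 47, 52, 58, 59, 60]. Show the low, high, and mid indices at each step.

Binary search for 17 in [7, 8, 10, 11, 13, 15, 17, 20, 27, 29, 33, 47, 52, 58, 59, 60]:

lo=0, hi=15, mid=7, arr[mid]=20 -> 20 > 17, search left half
lo=0, hi=6, mid=3, arr[mid]=11 -> 11 < 17, search right half
lo=4, hi=6, mid=5, arr[mid]=15 -> 15 < 17, search right half
lo=6, hi=6, mid=6, arr[mid]=17 -> Found target at index 6!

Binary search finds 17 at index 6 after 4 comparisons. The search repeatedly halves the search space by comparing with the middle element.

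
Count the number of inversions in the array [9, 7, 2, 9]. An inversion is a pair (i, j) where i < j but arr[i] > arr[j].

Finding inversions in [9, 7, 2, 9]:

(0, 1): arr[0]=9 > arr[1]=7
(0, 2): arr[0]=9 > arr[2]=2
(1, 2): arr[1]=7 > arr[2]=2

Total inversions: 3

The array has 3 inversion(s): (0,1), (0,2), (1,2). Each pair (i,j) satisfies i < j and arr[i] > arr[j].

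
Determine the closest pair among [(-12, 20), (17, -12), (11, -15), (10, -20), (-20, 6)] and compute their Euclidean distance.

Computing all pairwise distances among 5 points:

d((-12, 20), (17, -12)) = 43.1856
d((-12, 20), (11, -15)) = 41.8808
d((-12, 20), (10, -20)) = 45.6508
d((-12, 20), (-20, 6)) = 16.1245
d((17, -12), (11, -15)) = 6.7082
d((17, -12), (10, -20)) = 10.6301
d((17, -12), (-20, 6)) = 41.1461
d((11, -15), (10, -20)) = 5.099 <-- minimum
d((11, -15), (-20, 6)) = 37.4433
d((10, -20), (-20, 6)) = 39.6989

Closest pair: (11, -15) and (10, -20) with distance 5.099

The closest pair is (11, -15) and (10, -20) with Euclidean distance 5.099. For 5 points, brute-force pairwise comparison is shown above. For large n, the divide-and-conquer algorithm (sort by x, recurse on halves, check the dividing strip) achieves O(n log n).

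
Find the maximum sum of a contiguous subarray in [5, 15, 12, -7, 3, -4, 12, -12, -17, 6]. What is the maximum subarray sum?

Using Kadane's algorithm on [5, 15, 12, -7, 3, -4, 12, -12, -17, 6]:

Scanning through the array:
Position 1 (value 15): max_ending_here = 20, max_so_far = 20
Position 2 (value 12): max_ending_here = 32, max_so_far = 32
Position 3 (value -7): max_ending_here = 25, max_so_far = 32
Position 4 (value 3): max_ending_here = 28, max_so_far = 32
Position 5 (value -4): max_ending_here = 24, max_so_far = 32
Position 6 (value 12): max_ending_here = 36, max_so_far = 36
Position 7 (value -12): max_ending_here = 24, max_so_far = 36
Position 8 (value -17): max_ending_here = 7, max_so_far = 36
Position 9 (value 6): max_ending_here = 13, max_so_far = 36

Maximum subarray: [5, 15, 12, -7, 3, -4, 12]
Maximum sum: 36

The maximum subarray is [5, 15, 12, -7, 3, -4, 12] with sum 36. This subarray runs from index 0 to index 6.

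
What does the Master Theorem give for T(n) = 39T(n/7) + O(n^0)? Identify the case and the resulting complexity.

Master Theorem for T(n) = 39T(n/7) + O(n^0):

a = 39, b = 7, c = 0
log_b(a) = log_7(39) = 1.8827

Case 1: c = 0 < log_7(39) = 1.8827
T(n) = O(n^(log_7 39))

For T(n) = 39T(n/7) + O(n^0): log_7(39) = 1.8827. This is Case 1 of the Master Theorem (c < log_b(a), work dominated by leaves), giving O(n^(log_7 39)).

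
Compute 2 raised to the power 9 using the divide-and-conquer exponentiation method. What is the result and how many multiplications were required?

Computing 2^9 by squaring (build up from 2^1; each line after the first costs one multiplication):

2^1 = 2
2^2 = (2^1)^2 = 2^2 = 4
2^4 = (2^2)^2 = 4^2 = 16
2^8 = (2^4)^2 = 16^2 = 256
2^9 = 2 * 2^8 = 2 * 256 = 512

Result: 512
Multiplications needed: 4 (4 lines after 2^1)

2^9 = 512. Using exponentiation by squaring, this requires 4 multiplications. The key idea: if the exponent is even, square the half-power; if odd, multiply by the base once.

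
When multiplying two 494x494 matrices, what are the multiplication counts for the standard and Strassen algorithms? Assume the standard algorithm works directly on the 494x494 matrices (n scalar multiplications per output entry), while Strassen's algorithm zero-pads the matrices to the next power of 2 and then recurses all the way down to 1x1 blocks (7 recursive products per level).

Matrix multiplication for 494x494 matrices:

Strassen's algorithm requires power-of-2 dimensions. Pad 494x494 to 512x512 (next power of 2).

Standard algorithm: 494^3 = 120553784 multiplications
Strassen's algorithm: 7^(log2(512)) = 7^9 = 40353607 multiplications
Savings: 120553784 - 40353607 = 80200177 multiplications

Standard: 120553784 multiplications (494^3). Strassen: 40353607 multiplications (7^9, after padding to 512x512). Strassen reduces 8 recursive multiplications to 7 at each level.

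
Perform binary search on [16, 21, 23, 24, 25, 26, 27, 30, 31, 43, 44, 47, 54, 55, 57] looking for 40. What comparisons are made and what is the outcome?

Binary search for 40 in [16, 21, 23, 24, 25, 26, 27, 30, 31, 43, 44, 47, 54, 55, 57]:

lo=0, hi=14, mid=7, arr[mid]=30 -> 30 < 40, search right half
lo=8, hi=14, mid=11, arr[mid]=47 -> 47 > 40, search left half
lo=8, hi=10, mid=9, arr[mid]=43 -> 43 > 40, search left half
lo=8, hi=8, mid=8, arr[mid]=31 -> 31 < 40, search right half
lo=9 > hi=8, target 40 not found

Binary search determines that 40 is not in the array after 4 comparisons. The search space was exhausted without finding the target.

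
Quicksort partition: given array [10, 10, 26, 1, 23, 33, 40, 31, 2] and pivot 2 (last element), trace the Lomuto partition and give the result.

Lomuto partition with pivot = 2:

Initial array: [10, 10, 26, 1, 23, 33, 40, 31, 2]

arr[0]=10 > 2: no swap
arr[1]=10 > 2: no swap
arr[2]=26 > 2: no swap
arr[3]=1 <= 2: swap with position 0, array becomes [1, 10, 26, 10, 23, 33, 40, 31, 2]
arr[4]=23 > 2: no swap
arr[5]=33 > 2: no swap
arr[6]=40 > 2: no swap
arr[7]=31 > 2: no swap

Place pivot at position 1: [1, 2, 26, 10, 23, 33, 40, 31, 10]
Pivot position: 1

After partitioning with pivot 2, the array becomes [1, 2, 26, 10, 23, 33, 40, 31, 10]. The pivot is placed at index 1. All elements to the left of the pivot are <= 2, and all elements to the right are > 2.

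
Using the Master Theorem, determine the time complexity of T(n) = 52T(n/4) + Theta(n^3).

Master Theorem for T(n) = 52T(n/4) + O(n^3):

a = 52, b = 4, c = 3
log_b(a) = log_4(52) = 2.8502

Case 3: c = 3 > log_4(52) = 2.8502
T(n) = O(n^3) = O(n^3)

For T(n) = 52T(n/4) + O(n^3): log_4(52) = 2.8502. This is Case 3 of the Master Theorem (c > log_b(a), work dominated by root), giving O(n^3).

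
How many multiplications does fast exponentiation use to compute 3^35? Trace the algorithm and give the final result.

Computing 3^35 by squaring (build up from 3^1; each line after the first costs one multiplication):

3^1 = 3
3^2 = (3^1)^2 = 3^2 = 9
3^4 = (3^2)^2 = 9^2 = 81
3^8 = (3^4)^2 = 81^2 = 6561
3^16 = (3^8)^2 = 6561^2 = 43046721
3^17 = 3 * 3^16 = 3 * 43046721 = 129140163
3^34 = (3^17)^2 = 129140163^2 = 16677181699666569
3^35 = 3 * 3^34 = 3 * 16677181699666569 = 50031545098999707

Result: 50031545098999707
Multiplications needed: 7 (7 lines after 3^1)

3^35 = 50031545098999707. Using exponentiation by squaring, this requires 7 multiplications. The key idea: if the exponent is even, square the half-power; if odd, multiply by the base once.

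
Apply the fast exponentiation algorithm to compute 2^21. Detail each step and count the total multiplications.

Computing 2^21 by squaring (build up from 2^1; each line after the first costs one multiplication):

2^1 = 2
2^2 = (2^1)^2 = 2^2 = 4
2^4 = (2^2)^2 = 4^2 = 16
2^5 = 2 * 2^4 = 2 * 16 = 32
2^10 = (2^5)^2 = 32^2 = 1024
2^20 = (2^10)^2 = 1024^2 = 1048576
2^21 = 2 * 2^20 = 2 * 1048576 = 2097152

Result: 2097152
Multiplications needed: 6 (6 lines after 2^1)

2^21 = 2097152. Using exponentiation by squaring, this requires 6 multiplications. The key idea: if the exponent is even, square the half-power; if odd, multiply by the base once.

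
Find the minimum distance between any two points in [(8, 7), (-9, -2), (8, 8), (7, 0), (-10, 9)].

Computing all pairwise distances among 5 points:

d((8, 7), (-9, -2)) = 19.2354
d((8, 7), (8, 8)) = 1.0 <-- minimum
d((8, 7), (7, 0)) = 7.0711
d((8, 7), (-10, 9)) = 18.1108
d((-9, -2), (8, 8)) = 19.7231
d((-9, -2), (7, 0)) = 16.1245
d((-9, -2), (-10, 9)) = 11.0454
d((8, 8), (7, 0)) = 8.0623
d((8, 8), (-10, 9)) = 18.0278
d((7, 0), (-10, 9)) = 19.2354

Closest pair: (8, 7) and (8, 8) with distance 1.0

The closest pair is (8, 7) and (8, 8) with Euclidean distance 1.0. For 5 points, brute-force pairwise comparison is shown above. For large n, the divide-and-conquer algorithm (sort by x, recurse on halves, check the dividing strip) achieves O(n log n).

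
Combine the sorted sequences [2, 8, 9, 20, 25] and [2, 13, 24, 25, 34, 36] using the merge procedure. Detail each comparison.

Merging process:

Compare 2 vs 2: take 2 from left. Merged: [2]
Compare 8 vs 2: take 2 from right. Merged: [2, 2]
Compare 8 vs 13: take 8 from left. Merged: [2, 2, 8]
Compare 9 vs 13: take 9 from left. Merged: [2, 2, 8, 9]
Compare 20 vs 13: take 13 from right. Merged: [2, 2, 8, 9, 13]
Compare 20 vs 24: take 20 from left. Merged: [2, 2, 8, 9, 13, 20]
Compare 25 vs 24: take 24 from right. Merged: [2, 2, 8, 9, 13, 20, 24]
Compare 25 vs 25: take 25 from left. Merged: [2, 2, 8, 9, 13, 20, 24, 25]
Append remaining from right: [25, 34, 36]. Merged: [2, 2, 8, 9, 13, 20, 24, 25, 25, 34, 36]

Final merged array: [2, 2, 8, 9, 13, 20, 24, 25, 25, 34, 36]
Total comparisons: 8

The merged array is [2, 2, 8, 9, 13, 20, 24, 25, 25, 34, 36], requiring 8 comparisons. The merge step runs in O(n) time where n is the total number of elements.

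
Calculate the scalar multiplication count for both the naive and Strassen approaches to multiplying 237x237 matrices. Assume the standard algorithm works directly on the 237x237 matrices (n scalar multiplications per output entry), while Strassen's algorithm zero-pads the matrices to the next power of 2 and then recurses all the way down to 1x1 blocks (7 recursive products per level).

Matrix multiplication for 237x237 matrices:

Strassen's algorithm requires power-of-2 dimensions. Pad 237x237 to 256x256 (next power of 2).

Standard algorithm: 237^3 = 13312053 multiplications
Strassen's algorithm: 7^(log2(256)) = 7^8 = 5764801 multiplications
Savings: 13312053 - 5764801 = 7547252 multiplications

Standard: 13312053 multiplications (237^3). Strassen: 5764801 multiplications (7^8, after padding to 256x256). Strassen reduces 8 recursive multiplications to 7 at each level.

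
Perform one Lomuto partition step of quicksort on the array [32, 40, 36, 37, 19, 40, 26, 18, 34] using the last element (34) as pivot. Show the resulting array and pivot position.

Lomuto partition with pivot = 34:

Initial array: [32, 40, 36, 37, 19, 40, 26, 18, 34]

arr[0]=32 <= 34: swap with position 0, array becomes [32, 40, 36, 37, 19, 40, 26, 18, 34]
arr[1]=40 > 34: no swap
arr[2]=36 > 34: no swap
arr[3]=37 > 34: no swap
arr[4]=19 <= 34: swap with position 1, array becomes [32, 19, 36, 37, 40, 40, 26, 18, 34]
arr[5]=40 > 34: no swap
arr[6]=26 <= 34: swap with position 2, array becomes [32, 19, 26, 37, 40, 40, 36, 18, 34]
arr[7]=18 <= 34: swap with position 3, array becomes [32, 19, 26, 18, 40, 40, 36, 37, 34]

Place pivot at position 4: [32, 19, 26, 18, 34, 40, 36, 37, 40]
Pivot position: 4

After partitioning with pivot 34, the array becomes [32, 19, 26, 18, 34, 40, 36, 37, 40]. The pivot is placed at index 4. All elements to the left of the pivot are <= 34, and all elements to the right are > 34.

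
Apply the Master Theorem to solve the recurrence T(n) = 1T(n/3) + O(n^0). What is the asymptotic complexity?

Master Theorem for T(n) = 1T(n/3) + O(n^0):

a = 1, b = 3, c = 0
log_b(a) = log_3(1) = 0.0000

Case 2: c = 0 = log_3(1) = 0.0000
T(n) = O(n^0 log n) = O(log n)

For T(n) = 1T(n/3) + O(n^0): log_3(1) = 0.0000. This is Case 2 of the Master Theorem (c = log_b(a), equal work at all levels), giving O(log n).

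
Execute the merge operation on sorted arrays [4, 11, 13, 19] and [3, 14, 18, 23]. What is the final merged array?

Merging process:

Compare 4 vs 3: take 3 from right. Merged: [3]
Compare 4 vs 14: take 4 from left. Merged: [3, 4]
Compare 11 vs 14: take 11 from left. Merged: [3, 4, 11]
Compare 13 vs 14: take 13 from left. Merged: [3, 4, 11, 13]
Compare 19 vs 14: take 14 from right. Merged: [3, 4, 11, 13, 14]
Compare 19 vs 18: take 18 from right. Merged: [3, 4, 11, 13, 14, 18]
Compare 19 vs 23: take 19 from left. Merged: [3, 4, 11, 13, 14, 18, 19]
Append remaining from right: [23]. Merged: [3, 4, 11, 13, 14, 18, 19, 23]

Final merged array: [3, 4, 11, 13, 14, 18, 19, 23]
Total comparisons: 7

The merged array is [3, 4, 11, 13, 14, 18, 19, 23], requiring 7 comparisons. The merge step runs in O(n) time where n is the total number of elements.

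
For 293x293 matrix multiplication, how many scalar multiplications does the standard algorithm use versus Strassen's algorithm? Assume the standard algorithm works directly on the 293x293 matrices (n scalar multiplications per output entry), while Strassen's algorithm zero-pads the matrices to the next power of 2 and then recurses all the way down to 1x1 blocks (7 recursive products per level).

Matrix multiplication for 293x293 matrices:

Strassen's algorithm requires power-of-2 dimensions. Pad 293x293 to 512x512 (next power of 2).

Standard algorithm: 293^3 = 25153757 multiplications
Strassen's algorithm: 7^(log2(512)) = 7^9 = 40353607 multiplications
Difference: 25153757 - 40353607 = -15199850 (Strassen uses MORE here due to padding overhead — for small or just-over-power-of-2 n, padding can outweigh the per-level savings)

Standard: 25153757 multiplications (293^3). Strassen: 40353607 multiplications (7^9, after padding to 512x512). Strassen reduces 8 recursive multiplications to 7 at each level.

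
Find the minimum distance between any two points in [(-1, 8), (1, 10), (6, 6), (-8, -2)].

Computing all pairwise distances among 4 points:

d((-1, 8), (1, 10)) = 2.8284 <-- minimum
d((-1, 8), (6, 6)) = 7.2801
d((-1, 8), (-8, -2)) = 12.2066
d((1, 10), (6, 6)) = 6.4031
d((1, 10), (-8, -2)) = 15.0
d((6, 6), (-8, -2)) = 16.1245

Closest pair: (-1, 8) and (1, 10) with distance 2.8284

The closest pair is (-1, 8) and (1, 10) with Euclidean distance 2.8284. For 4 points, brute-force pairwise comparison is shown above. For large n, the divide-and-conquer algorithm (sort by x, recurse on halves, check the dividing strip) achieves O(n log n).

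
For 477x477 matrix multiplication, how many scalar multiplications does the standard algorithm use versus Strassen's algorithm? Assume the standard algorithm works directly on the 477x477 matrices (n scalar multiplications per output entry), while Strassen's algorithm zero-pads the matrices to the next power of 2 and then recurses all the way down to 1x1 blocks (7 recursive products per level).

Matrix multiplication for 477x477 matrices:

Strassen's algorithm requires power-of-2 dimensions. Pad 477x477 to 512x512 (next power of 2).

Standard algorithm: 477^3 = 108531333 multiplications
Strassen's algorithm: 7^(log2(512)) = 7^9 = 40353607 multiplications
Savings: 108531333 - 40353607 = 68177726 multiplications

Standard: 108531333 multiplications (477^3). Strassen: 40353607 multiplications (7^9, after padding to 512x512). Strassen reduces 8 recursive multiplications to 7 at each level.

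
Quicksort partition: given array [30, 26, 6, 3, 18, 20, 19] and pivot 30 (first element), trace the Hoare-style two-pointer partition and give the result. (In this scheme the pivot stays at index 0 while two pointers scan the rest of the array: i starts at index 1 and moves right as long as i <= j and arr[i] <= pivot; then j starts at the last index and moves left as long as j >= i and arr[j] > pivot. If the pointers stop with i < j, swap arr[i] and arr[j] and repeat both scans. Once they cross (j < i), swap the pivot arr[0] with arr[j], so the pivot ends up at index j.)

Hoare-style two-pointer partition with pivot = 30:

Initial array: [30, 26, 6, 3, 18, 20, 19]

Pointers start at i = 1, j = 6.
i ends at 7, j ends at 6: the pointers have crossed (j < i), so scanning stops.

Swap pivot arr[0] with arr[6] to place pivot at position 6: [19, 26, 6, 3, 18, 20, 30]
Pivot position: 6

After partitioning with pivot 30, the array becomes [19, 26, 6, 3, 18, 20, 30]. The pivot is placed at index 6. All elements to the left of the pivot are <= 30, and all elements to the right are > 30.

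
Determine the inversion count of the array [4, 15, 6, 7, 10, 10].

Finding inversions in [4, 15, 6, 7, 10, 10]:

(1, 2): arr[1]=15 > arr[2]=6
(1, 3): arr[1]=15 > arr[3]=7
(1, 4): arr[1]=15 > arr[4]=10
(1, 5): arr[1]=15 > arr[5]=10

Total inversions: 4

The array has 4 inversion(s): (1,2), (1,3), (1,4), (1,5). Each pair (i,j) satisfies i < j and arr[i] > arr[j].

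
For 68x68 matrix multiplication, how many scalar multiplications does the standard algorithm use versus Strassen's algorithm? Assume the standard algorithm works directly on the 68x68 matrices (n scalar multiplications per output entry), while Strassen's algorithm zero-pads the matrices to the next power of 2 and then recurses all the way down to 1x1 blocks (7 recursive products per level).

Matrix multiplication for 68x68 matrices:

Strassen's algorithm requires power-of-2 dimensions. Pad 68x68 to 128x128 (next power of 2).

Standard algorithm: 68^3 = 314432 multiplications
Strassen's algorithm: 7^(log2(128)) = 7^7 = 823543 multiplications
Difference: 314432 - 823543 = -509111 (Strassen uses MORE here due to padding overhead — for small or just-over-power-of-2 n, padding can outweigh the per-level savings)

Standard: 314432 multiplications (68^3). Strassen: 823543 multiplications (7^7, after padding to 128x128). Strassen reduces 8 recursive multiplications to 7 at each level.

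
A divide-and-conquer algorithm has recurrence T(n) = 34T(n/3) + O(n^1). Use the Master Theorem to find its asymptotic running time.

Master Theorem for T(n) = 34T(n/3) + O(n^1):

a = 34, b = 3, c = 1
log_b(a) = log_3(34) = 3.2098

Case 1: c = 1 < log_3(34) = 3.2098
T(n) = O(n^(log_3 34))

For T(n) = 34T(n/3) + O(n^1): log_3(34) = 3.2098. This is Case 1 of the Master Theorem (c < log_b(a), work dominated by leaves), giving O(n^(log_3 34)).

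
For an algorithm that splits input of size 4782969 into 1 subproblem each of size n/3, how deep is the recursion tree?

For divide and conquer with division factor 3:

Problem sizes at each level:
Level 0: 4782969
Level 1: 1594323
Level 2: 531441
Level 3: 177147
Level 4: 59049
Level 5: 19683
Level 6: 6561
Level 7: 2187
Level 8: 729
Level 9: 243
Level 10: 81
Level 11: 27
Level 12: 9
Level 13: 3
Level 14: 1

The root is level 0 and the size-1 base case is level 14 (the tree spans levels 0 through 14, i.e. 15 levels counting the root), so the depth is the number of divisions: log_3(4782969) = 14

The recursion tree depth is log_3(4782969) = 14. At each level, the problem size is divided by 3, so it takes 14 divisions to reduce to a base case of size 1. The algorithm makes 1 recursive call at each level.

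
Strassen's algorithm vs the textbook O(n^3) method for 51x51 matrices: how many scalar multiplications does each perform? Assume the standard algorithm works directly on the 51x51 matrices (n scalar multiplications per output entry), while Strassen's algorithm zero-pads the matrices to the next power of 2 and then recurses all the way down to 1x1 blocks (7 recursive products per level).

Matrix multiplication for 51x51 matrices:

Strassen's algorithm requires power-of-2 dimensions. Pad 51x51 to 64x64 (next power of 2).

Standard algorithm: 51^3 = 132651 multiplications
Strassen's algorithm: 7^(log2(64)) = 7^6 = 117649 multiplications
Savings: 132651 - 117649 = 15002 multiplications

Standard: 132651 multiplications (51^3). Strassen: 117649 multiplications (7^6, after padding to 64x64). Strassen reduces 8 recursive multiplications to 7 at each level.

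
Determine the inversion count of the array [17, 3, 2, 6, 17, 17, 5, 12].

Finding inversions in [17, 3, 2, 6, 17, 17, 5, 12]:

(0, 1): arr[0]=17 > arr[1]=3
(0, 2): arr[0]=17 > arr[2]=2
(0, 3): arr[0]=17 > arr[3]=6
(0, 6): arr[0]=17 > arr[6]=5
(0, 7): arr[0]=17 > arr[7]=12
(1, 2): arr[1]=3 > arr[2]=2
(3, 6): arr[3]=6 > arr[6]=5
(4, 6): arr[4]=17 > arr[6]=5
(4, 7): arr[4]=17 > arr[7]=12
(5, 6): arr[5]=17 > arr[6]=5
(5, 7): arr[5]=17 > arr[7]=12

Total inversions: 11

The array has 11 inversion(s): (0,1), (0,2), (0,3), (0,6), (0,7), (1,2), (3,6), (4,6), (4,7), (5,6), (5,7). Each pair (i,j) satisfies i < j and arr[i] > arr[j].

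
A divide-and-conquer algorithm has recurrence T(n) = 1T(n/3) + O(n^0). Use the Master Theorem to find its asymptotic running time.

Master Theorem for T(n) = 1T(n/3) + O(n^0):

a = 1, b = 3, c = 0
log_b(a) = log_3(1) = 0.0000

Case 2: c = 0 = log_3(1) = 0.0000
T(n) = O(n^0 log n) = O(log n)

For T(n) = 1T(n/3) + O(n^0): log_3(1) = 0.0000. This is Case 2 of the Master Theorem (c = log_b(a), equal work at all levels), giving O(log n).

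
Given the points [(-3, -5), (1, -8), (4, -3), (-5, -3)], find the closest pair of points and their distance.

Computing all pairwise distances among 4 points:

d((-3, -5), (1, -8)) = 5.0
d((-3, -5), (4, -3)) = 7.2801
d((-3, -5), (-5, -3)) = 2.8284 <-- minimum
d((1, -8), (4, -3)) = 5.831
d((1, -8), (-5, -3)) = 7.8102
d((4, -3), (-5, -3)) = 9.0

Closest pair: (-3, -5) and (-5, -3) with distance 2.8284

The closest pair is (-3, -5) and (-5, -3) with Euclidean distance 2.8284. For 4 points, brute-force pairwise comparison is shown above. For large n, the divide-and-conquer algorithm (sort by x, recurse on halves, check the dividing strip) achieves O(n log n).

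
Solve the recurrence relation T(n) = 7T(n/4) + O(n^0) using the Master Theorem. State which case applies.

Master Theorem for T(n) = 7T(n/4) + O(n^0):

a = 7, b = 4, c = 0
log_b(a) = log_4(7) = 1.4037

Case 1: c = 0 < log_4(7) = 1.4037
T(n) = O(n^(log_4 7))

For T(n) = 7T(n/4) + O(n^0): log_4(7) = 1.4037. This is Case 1 of the Master Theorem (c < log_b(a), work dominated by leaves), giving O(n^(log_4 7)).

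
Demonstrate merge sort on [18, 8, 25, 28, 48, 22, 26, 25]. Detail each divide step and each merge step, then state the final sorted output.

Merge sort trace:

Split: [18, 8, 25, 28, 48, 22, 26, 25] -> [18, 8, 25, 28] and [48, 22, 26, 25]
  Split: [18, 8, 25, 28] -> [18, 8] and [25, 28]
    Split: [18, 8] -> [18] and [8]
    Merge: [18] + [8] -> [8, 18]
    Split: [25, 28] -> [25] and [28]
    Merge: [25] + [28] -> [25, 28]
  Merge: [8, 18] + [25, 28] -> [8, 18, 25, 28]
  Split: [48, 22, 26, 25] -> [48, 22] and [26, 25]
    Split: [48, 22] -> [48] and [22]
    Merge: [48] + [22] -> [22, 48]
    Split: [26, 25] -> [26] and [25]
    Merge: [26] + [25] -> [25, 26]
  Merge: [22, 48] + [25, 26] -> [22, 25, 26, 48]
Merge: [8, 18, 25, 28] + [22, 25, 26, 48] -> [8, 18, 22, 25, 25, 26, 28, 48]

Final sorted array: [8, 18, 22, 25, 25, 26, 28, 48]

The merge sort proceeds by recursively splitting the array and merging sorted halves.
After all merges, the sorted array is [8, 18, 22, 25, 25, 26, 28, 48].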